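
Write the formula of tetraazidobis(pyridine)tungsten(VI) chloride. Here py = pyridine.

[W(N3)4(py)2]Cl2

Ligands: 4 azido (N3, -1), 2 pyridine (py, neutral). Ligand charge sum = -4.
With W in oxidation state +6, the complex ion is [W...]^2+.
Charge balance with chloride (-1) requires 1 complex ion per 2 chloride.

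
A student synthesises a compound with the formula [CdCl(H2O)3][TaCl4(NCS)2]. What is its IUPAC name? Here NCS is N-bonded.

Cadmium is always +2 in its complexes; the cation's ligand charges sum to -1, so the complex cation is 1+.
A 1:1 salt means the anion carries the equal and opposite charge, 1−.
Anion: ligand charges sum to -6; for the ion to be 1−, Ta = +5.

triaquachlorocadmium(II) tetrachlorodiisothiocyanatotantalate(V)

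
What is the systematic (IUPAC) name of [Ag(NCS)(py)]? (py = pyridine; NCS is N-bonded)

There is no counter-ion, so the complex is neutral overall.
Ligand charges: 1×pyridine (neutral), 1×isothiocyanato (-1 each); total -1. So Ag + (-1) = 0, giving Ag = +1.
Ligands are named alphabetically: isothiocyanato before pyridine.

isothiocyanato(pyridine)silver(I)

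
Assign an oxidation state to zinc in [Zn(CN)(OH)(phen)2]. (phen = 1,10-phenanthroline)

+2

No counter-ion: the bracketed complex is neutral.
Ligand charges: 1×OH = -1; 2×phen neutral; 1×CN = -1; sum -2.
Zn + (-2) = 0 ⇒ Zn is +2.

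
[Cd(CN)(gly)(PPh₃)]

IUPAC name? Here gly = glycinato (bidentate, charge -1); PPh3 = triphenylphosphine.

There is no counter-ion, so the complex is neutral overall.
Ligand charges: 1×glycinato (-1 each), 1×triphenylphosphine (neutral), 1×cyano (-1 each); total -2. So Cd + (-2) = 0, giving Cd = +2.
Ligands are named alphabetically: cyano before glycinato before triphenylphosphine.

cyano(glycinato)(triphenylphosphine)cadmium(II)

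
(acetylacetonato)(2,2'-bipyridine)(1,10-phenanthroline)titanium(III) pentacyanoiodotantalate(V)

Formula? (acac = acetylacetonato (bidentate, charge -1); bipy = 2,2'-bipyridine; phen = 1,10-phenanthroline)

Cation [Ti…]: ligand charges -1, Ti(III) ⇒ ion charge 2+.
Anion [Ta…]: ligand charges -6, Ta(V) ⇒ ion charge 1−.
One 2+ cation requires 2 of the 1− anion.

[Ti(acac)(bipy)(phen)][Ta(CN)5I]2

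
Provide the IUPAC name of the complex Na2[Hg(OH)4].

The 2 sodium counter-ions carry a total charge of +2, so each complex ion is 2−.
Ligand charges: 4×hydroxo (-1 each); total -4. So Hg + (-4) = 2−, giving Hg = +2.
The complex ion is anionic, so mercury takes the -ate form mercurate(II).

sodium tetrahydroxomercurate(II)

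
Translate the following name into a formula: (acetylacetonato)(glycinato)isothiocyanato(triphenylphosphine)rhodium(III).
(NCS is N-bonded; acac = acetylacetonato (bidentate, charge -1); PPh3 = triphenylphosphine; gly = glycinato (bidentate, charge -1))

Ligands: 1 isothiocyanato (NCS, -1), 1 acetylacetonato (acac, -1), 1 triphenylphosphine (PPh3, neutral), 1 glycinato (gly, -1). Ligand charge sum = -3.
With Rh in oxidation state +3, the complex ion is [Rh...].

[Rh(acac)(gly)(NCS)(PPh3)]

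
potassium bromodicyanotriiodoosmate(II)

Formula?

K4[OsBr(CN)2I3]

Ligands: 3 iodo (I, -1), 2 cyano (CN, -1), 1 bromo (Br, -1). Ligand charge sum = -6.
With Os in oxidation state +2, the complex ion is [Os...]^4−.
Charge balance with potassium (+1) requires 1 complex ion per 4 potassium.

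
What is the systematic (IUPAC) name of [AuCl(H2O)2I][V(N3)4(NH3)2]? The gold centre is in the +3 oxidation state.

diaquachloroiodogold(III) diamminetetraazidovanadate(III)

Au is given as +3; the cation's ligand charges sum to -2, so the complex cation is 1+.
A 1:1 salt means the anion carries the equal and opposite charge, 1−.
Anion: ligand charges sum to -4; for the ion to be 1−, V = +3.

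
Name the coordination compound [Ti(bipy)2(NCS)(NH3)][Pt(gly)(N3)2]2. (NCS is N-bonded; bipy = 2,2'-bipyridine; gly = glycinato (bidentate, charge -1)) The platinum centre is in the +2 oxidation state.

amminebis(2,2'-bipyridine)isothiocyanatotitanium(III) diazido(glycinato)platinate(II)

Both ions are complex: the cation is named first with the plain metal name, the anion second with the -ate form; each ion's ligands are alphabetised independently.
Pt is given as +2; the anion's ligand charges sum to -3, so the complex anion is 1−.
With 2 anions per cation, the cation must be 2×1 = 2+.
Cation: ligand charges sum to -1; for the ion to be 2+, Ti = +3.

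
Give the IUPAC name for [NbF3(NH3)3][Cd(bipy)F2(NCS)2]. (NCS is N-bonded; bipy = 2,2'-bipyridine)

Both ions are complex: the cation is named first with the plain metal name, the anion second with the -ate form; each ion's ligands are alphabetised independently.
Cadmium is always +2 in its complexes; the anion's ligand charges sum to -4, so the complex anion is 2−.
A 1:1 salt means the cation carries the equal and opposite charge, 2+.
Cation: ligand charges sum to -3; for the ion to be 2+, Nb = +5.

triamminetrifluoroniobium(V) (2,2'-bipyridine)difluorodiisothiocyanatocadmate(II)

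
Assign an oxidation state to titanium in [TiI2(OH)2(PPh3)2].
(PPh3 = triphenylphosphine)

No counter-ion: the bracketed complex is neutral.
Ligand charges: 2×OH = -2; 2×I = -2; 2×PPh3 neutral; sum -4.
Ti + (-4) = 0 ⇒ Ti is +4.

+4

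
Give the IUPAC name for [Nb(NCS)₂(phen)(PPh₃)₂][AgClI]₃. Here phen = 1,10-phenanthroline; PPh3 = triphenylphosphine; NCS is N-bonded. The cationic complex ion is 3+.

The complex cation is given as 3+; its ligand charges sum to -2, so Nb = +5.
With 3 anions per cation, each anion must be 3/3 = 1−.
Anion: ligand charges sum to -2; for the ion to be 1−, Ag = +1.

diisothiocyanato(1,10-phenanthroline)bis(triphenylphosphine)niobium(V) chloroiodoargentate(I)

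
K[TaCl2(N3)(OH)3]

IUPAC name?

The 1 potassium counter-ion carries a total charge of +1, so each complex ion is 1−.
Ligand charges: 2×chloro (-1 each), 1×azido (-1 each), 3×hydroxo (-1 each); total -6. So Ta + (-6) = 1−, giving Ta = +5.
Ligands are named alphabetically: azido before chloro before hydroxo.
The complex ion is anionic, so tantalum takes the -ate form tantalate(V).

potassium azidodichlorotrihydroxotantalate(V)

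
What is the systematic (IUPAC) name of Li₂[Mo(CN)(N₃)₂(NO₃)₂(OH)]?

lithium diazidocyanohydroxodinitratomolybdate(IV)

The 2 lithium counter-ions carry a total charge of +2, so each complex ion is 2−.
Ligand charges: 2×azido (-1 each), 1×cyano (-1 each), 1×hydroxo (-1 each), 2×nitrato (-1 each); total -6. So Mo + (-6) = 2−, giving Mo = +4.
Ligands are named alphabetically: azido before cyano before hydroxo before nitrato.
The complex ion is anionic, so molybdenum takes the -ate form molybdate(IV).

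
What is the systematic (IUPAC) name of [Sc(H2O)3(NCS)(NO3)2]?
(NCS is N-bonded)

There is no counter-ion, so the complex is neutral overall.
Ligand charges: 2×nitrato (-1 each), 3×aqua (neutral), 1×isothiocyanato (-1 each); total -3. So Sc + (-3) = 0, giving Sc = +3.
Ligands are named alphabetically: aqua before isothiocyanato before nitrato.

triaquaisothiocyanatodinitratoscandium(III)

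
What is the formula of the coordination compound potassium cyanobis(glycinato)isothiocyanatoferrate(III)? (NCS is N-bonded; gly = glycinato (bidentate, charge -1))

Ligands: 1 isothiocyanato (NCS, -1), 2 glycinato (gly, -1), 1 cyano (CN, -1). Ligand charge sum = -4.
With Fe in oxidation state +3, the complex ion is [Fe...]^1−.
Charge balance with potassium (+1) requires 1 complex ion per 1 potassium.

K[Fe(CN)(gly)2(NCS)]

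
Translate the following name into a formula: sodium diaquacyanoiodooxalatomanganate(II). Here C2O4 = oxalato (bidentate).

Ligands: 2 aqua (H2O, neutral), 1 cyano (CN, -1), 1 iodo (I, -1), 1 oxalato (C2O4, -2). Ligand charge sum = -4.
With Mn in oxidation state +2, the complex ion is [Mn...]^2−.
Charge balance with sodium (+1) requires 1 complex ion per 2 sodium.

Na2[Mn(C2O4)(CN)(H2O)2I]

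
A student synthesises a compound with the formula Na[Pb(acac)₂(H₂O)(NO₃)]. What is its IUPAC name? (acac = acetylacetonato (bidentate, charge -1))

The 1 sodium counter-ion carries a total charge of +1, so each complex ion is 1−.
Ligand charges: 1×aqua (neutral), 2×acetylacetonato (-1 each), 1×nitrato (-1 each); total -3. So Pb + (-3) = 1−, giving Pb = +2.
The complex ion is anionic, so lead takes the -ate form plumbate(II).

sodium bis(acetylacetonato)aquanitratoplumbate(II)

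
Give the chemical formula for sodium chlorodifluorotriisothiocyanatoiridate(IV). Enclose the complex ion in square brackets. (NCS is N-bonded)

Ligands: 2 fluoro (F, -1), 1 chloro (Cl, -1), 3 isothiocyanato (NCS, -1). Ligand charge sum = -6.
Charge balance with sodium (+1) requires 1 complex ion per 2 sodium.

Na2[IrClF2(NCS)3]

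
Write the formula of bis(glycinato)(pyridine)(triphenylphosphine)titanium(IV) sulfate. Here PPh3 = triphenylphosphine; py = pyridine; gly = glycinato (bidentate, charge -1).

Ligands: 1 triphenylphosphine (PPh3, neutral), 1 pyridine (py, neutral), 2 glycinato (gly, -1). Ligand charge sum = -2.
Charge balance with sulfate (-2) requires 1 complex ion per 1 sulfate.

[Ti(gly)2(PPh3)(py)]SO4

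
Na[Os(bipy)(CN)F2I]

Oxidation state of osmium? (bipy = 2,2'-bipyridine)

1 sodium outside the brackets (+1 each) → the complex ion is 1−.
Ligand charges: 1×bipy neutral; 1×CN = -1; 1×I = -1; 2×F = -2; sum -4.
Os + (-4) = 1− ⇒ Os is +3.

+3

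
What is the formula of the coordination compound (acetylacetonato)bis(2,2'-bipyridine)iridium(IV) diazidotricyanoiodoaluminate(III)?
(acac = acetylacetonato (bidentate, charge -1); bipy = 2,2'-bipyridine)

Cation [Ir…]: ligand charges -1, Ir(IV) ⇒ ion charge 3+.
Anion [Al…]: ligand charges -6, Al(III) ⇒ ion charge 3−.
One 3+ cation balances one 3− anion.

[Ir(acac)(bipy)2][Al(CN)3I(N3)2]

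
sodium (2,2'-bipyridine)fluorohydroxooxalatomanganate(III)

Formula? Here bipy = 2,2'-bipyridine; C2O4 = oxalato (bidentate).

Na[Mn(bipy)(C2O4)F(OH)]

Ligands: 1 2,2'-bipyridine (bipy, neutral), 1 fluoro (F, -1), 1 oxalato (C2O4, -2), 1 hydroxo (OH, -1). Ligand charge sum = -4.
Charge balance with sodium (+1) requires 1 complex ion per 1 sodium.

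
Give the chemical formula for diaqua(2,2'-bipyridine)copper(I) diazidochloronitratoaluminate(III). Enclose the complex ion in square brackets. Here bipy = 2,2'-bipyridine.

Cation [Cu…]: ligand charges 0, Cu(I) ⇒ ion charge 1+.
Anion [Al…]: ligand charges -4, Al(III) ⇒ ion charge 1−.
One 1+ cation balances one 1− anion.

[Cu(bipy)(H2O)2][AlCl(N3)2(NO3)]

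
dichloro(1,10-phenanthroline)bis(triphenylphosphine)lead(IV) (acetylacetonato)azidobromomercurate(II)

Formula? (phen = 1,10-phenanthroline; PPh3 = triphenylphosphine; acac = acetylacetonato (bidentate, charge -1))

Cation [Pb…]: ligand charges -2, Pb(IV) ⇒ ion charge 2+.
Anion [Hg…]: ligand charges -3, Hg(II) ⇒ ion charge 1−.
One 2+ cation requires 2 of the 1− anion.

[PbCl2(phen)(PPh3)2][Hg(acac)Br(N3)]2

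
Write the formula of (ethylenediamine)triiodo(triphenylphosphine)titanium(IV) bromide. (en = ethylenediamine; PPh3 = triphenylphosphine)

[Ti(en)I3(PPh3)]Br

Ligands: 1 ethylenediamine (en, neutral), 3 iodo (I, -1), 1 triphenylphosphine (PPh3, neutral). Ligand charge sum = -3.
With Ti in oxidation state +4, the complex ion is [Ti...]^1+.
Charge balance with bromide (-1) requires 1 complex ion per 1 bromide.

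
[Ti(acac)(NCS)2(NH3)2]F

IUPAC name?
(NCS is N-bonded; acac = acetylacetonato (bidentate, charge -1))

(acetylacetonato)diamminediisothiocyanatotitanium(IV) fluoride

The 1 fluoride counter-ion carries a total charge of -1, so each complex ion is 1+.
Ligand charges: 2×isothiocyanato (-1 each), 2×ammine (neutral), 1×acetylacetonato (-1 each); total -3. So Ti + (-3) = 1+, giving Ti = +4.
Ligands are named alphabetically: acetylacetonato before ammine before isothiocyanato.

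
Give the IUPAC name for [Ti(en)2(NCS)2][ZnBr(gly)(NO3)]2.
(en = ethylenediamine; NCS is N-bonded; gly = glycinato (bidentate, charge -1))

bis(ethylenediamine)diisothiocyanatotitanium(IV) bromo(glycinato)nitratozincate(II)

Both ions are complex: the cation is named first with the plain metal name, the anion second with the -ate form; each ion's ligands are alphabetised independently.
Zinc is always +2 in its complexes; the anion's ligand charges sum to -3, so the complex anion is 1−.
With 2 anions per cation, the cation must be 2×1 = 2+.
Cation: ligand charges sum to -2; for the ion to be 2+, Ti = +4.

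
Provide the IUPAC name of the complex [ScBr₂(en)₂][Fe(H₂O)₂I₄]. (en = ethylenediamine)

dibromobis(ethylenediamine)scandium(III) diaquatetraiodoferrate(III)

Both ions are complex: the cation is named first with the plain metal name, the anion second with the -ate form; each ion's ligands are alphabetised independently.
Scandium is always +3 in its complexes; the cation's ligand charges sum to -2, so the complex cation is 1+.
A 1:1 salt means the anion carries the equal and opposite charge, 1−.
Anion: ligand charges sum to -4; for the ion to be 1−, Fe = +3.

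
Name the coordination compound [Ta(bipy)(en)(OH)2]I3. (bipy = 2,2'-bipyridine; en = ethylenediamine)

(2,2'-bipyridine)(ethylenediamine)dihydroxotantalum(V) iodide

The 3 iodide counter-ions carry a total charge of -3, so each complex ion is 3+.
Ligand charges: 2×hydroxo (-1 each), 1×2,2'-bipyridine (neutral), 1×ethylenediamine (neutral); total -2. So Ta + (-2) = 3+, giving Ta = +5.
Ligands are named alphabetically: bipyridine before ethylenediamine before hydroxo.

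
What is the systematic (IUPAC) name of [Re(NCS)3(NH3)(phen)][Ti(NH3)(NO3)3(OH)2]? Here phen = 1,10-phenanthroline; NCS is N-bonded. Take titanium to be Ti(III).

Both ions are complex: the cation is named first with the plain metal name, the anion second with the -ate form; each ion's ligands are alphabetised independently.
Ti is given as +3; the anion's ligand charges sum to -5, so the complex anion is 2−.
A 1:1 salt means the cation carries the equal and opposite charge, 2+.
Cation: ligand charges sum to -3; for the ion to be 2+, Re = +5.

amminetriisothiocyanato(1,10-phenanthroline)rhenium(V) amminedihydroxotrinitratotitanate(III)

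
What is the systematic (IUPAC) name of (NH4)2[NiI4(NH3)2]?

ammonium diamminetetraiodonickelate(II)

The 2 ammonium counter-ions carry a total charge of +2, so each complex ion is 2−.
Ligand charges: 2×ammine (neutral), 4×iodo (-1 each); total -4. So Ni + (-4) = 2−, giving Ni = +2.
Ligands are named alphabetically: ammine before iodo.
The complex ion is anionic, so nickel takes the -ate form nickelate(II).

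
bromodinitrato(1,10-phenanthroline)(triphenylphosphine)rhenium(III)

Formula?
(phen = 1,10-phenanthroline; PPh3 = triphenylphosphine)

Ligands: 2 nitrato (NO3, -1), 1 bromo (Br, -1), 1 1,10-phenanthroline (phen, neutral), 1 triphenylphosphine (PPh3, neutral). Ligand charge sum = -3.
With Re in oxidation state +3, the complex ion is [Re...].

[ReBr(NO3)2(phen)(PPh3)]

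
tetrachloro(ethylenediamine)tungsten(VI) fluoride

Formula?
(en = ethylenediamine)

Ligands: 1 ethylenediamine (en, neutral), 4 chloro (Cl, -1). Ligand charge sum = -4.
With W in oxidation state +6, the complex ion is [W...]^2+.
Charge balance with fluoride (-1) requires 1 complex ion per 2 fluoride.

[WCl4(en)]F2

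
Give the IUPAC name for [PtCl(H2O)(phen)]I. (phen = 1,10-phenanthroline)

The 1 iodide counter-ion carries a total charge of -1, so each complex ion is 1+.
Ligand charges: 1×1,10-phenanthroline (neutral), 1×chloro (-1 each), 1×aqua (neutral); total -1. So Pt + (-1) = 1+, giving Pt = +2.
Ligands are named alphabetically: aqua before chloro before phenanthroline.

aquachloro(1,10-phenanthroline)platinum(II) iodide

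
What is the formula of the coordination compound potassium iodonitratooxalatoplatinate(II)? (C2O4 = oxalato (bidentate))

Ligands: 1 iodo (I, -1), 1 oxalato (C2O4, -2), 1 nitrato (NO3, -1). Ligand charge sum = -4.
With Pt in oxidation state +2, the complex ion is [Pt...]^2−.
Charge balance with potassium (+1) requires 1 complex ion per 2 potassium.

K2[Pt(C2O4)I(NO3)]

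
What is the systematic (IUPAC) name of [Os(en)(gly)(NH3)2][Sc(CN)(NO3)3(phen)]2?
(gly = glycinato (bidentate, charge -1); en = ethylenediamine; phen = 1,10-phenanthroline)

diammine(ethylenediamine)(glycinato)osmium(III) cyanotrinitrato(1,10-phenanthroline)scandate(III)

Both ions are complex: the cation is named first with the plain metal name, the anion second with the -ate form; each ion's ligands are alphabetised independently.
Scandium is always +3 in its complexes; the anion's ligand charges sum to -4, so the complex anion is 1−.
With 2 anions per cation, the cation must be 2×1 = 2+.
Cation: ligand charges sum to -1; for the ion to be 2+, Os = +3.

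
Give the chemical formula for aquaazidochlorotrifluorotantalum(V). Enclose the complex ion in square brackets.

[TaClF3(H2O)(N3)]

Ligands: 1 aqua (H2O, neutral), 1 chloro (Cl, -1), 3 fluoro (F, -1), 1 azido (N3, -1). Ligand charge sum = -5.
With Ta in oxidation state +5, the complex ion is [Ta...].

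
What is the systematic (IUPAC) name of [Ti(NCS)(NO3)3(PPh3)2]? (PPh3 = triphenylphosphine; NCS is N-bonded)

There is no counter-ion, so the complex is neutral overall.
Ligand charges: 2×triphenylphosphine (neutral), 3×nitrato (-1 each), 1×isothiocyanato (-1 each); total -4. So Ti + (-4) = 0, giving Ti = +4.
Ligands are named alphabetically: isothiocyanato before nitrato before triphenylphosphine.

isothiocyanatotrinitratobis(triphenylphosphine)titanium(IV)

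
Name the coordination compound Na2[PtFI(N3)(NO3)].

The 2 sodium counter-ions carry a total charge of +2, so each complex ion is 2−.
Ligand charges: 1×azido (-1 each), 1×fluoro (-1 each), 1×iodo (-1 each), 1×nitrato (-1 each); total -4. So Pt + (-4) = 2−, giving Pt = +2.
Ligands are named alphabetically: azido before fluoro before iodo before nitrato.
The complex ion is anionic, so platinum takes the -ate form platinate(II).

sodium azidofluoroiodonitratoplatinate(II)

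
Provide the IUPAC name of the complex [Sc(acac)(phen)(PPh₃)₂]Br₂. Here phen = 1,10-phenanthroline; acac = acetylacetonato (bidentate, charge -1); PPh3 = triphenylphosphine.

The 2 bromide counter-ions carry a total charge of -2, so each complex ion is 2+.
Ligand charges: 1×1,10-phenanthroline (neutral), 1×acetylacetonato (-1 each), 2×triphenylphosphine (neutral); total -1. So Sc + (-1) = 2+, giving Sc = +3.
Ligands are named alphabetically: acetylacetonato before phenanthroline before triphenylphosphine.

(acetylacetonato)(1,10-phenanthroline)bis(triphenylphosphine)scandium(III) bromide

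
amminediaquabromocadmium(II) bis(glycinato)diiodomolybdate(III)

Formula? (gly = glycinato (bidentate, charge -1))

[CdBr(H2O)2(NH3)][Mo(gly)2I2]

Cation [Cd…]: ligand charges -1, Cd(II) ⇒ ion charge 1+.
Anion [Mo…]: ligand charges -4, Mo(III) ⇒ ion charge 1−.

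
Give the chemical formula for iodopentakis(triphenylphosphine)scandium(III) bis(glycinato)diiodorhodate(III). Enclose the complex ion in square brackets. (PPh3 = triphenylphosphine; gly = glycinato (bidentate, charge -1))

[ScI(PPh3)5][Rh(gly)2I2]2

Cation [Sc…]: ligand charges -1, Sc(III) ⇒ ion charge 2+.
Anion [Rh…]: ligand charges -4, Rh(III) ⇒ ion charge 1−.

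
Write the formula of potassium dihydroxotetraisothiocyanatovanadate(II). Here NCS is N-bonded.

Ligands: 2 hydroxo (OH, -1), 4 isothiocyanato (NCS, -1). Ligand charge sum = -6.
With V in oxidation state +2, the complex ion is [V...]^4−.
Charge balance with potassium (+1) requires 1 complex ion per 4 potassium.

K4[V(NCS)4(OH)2]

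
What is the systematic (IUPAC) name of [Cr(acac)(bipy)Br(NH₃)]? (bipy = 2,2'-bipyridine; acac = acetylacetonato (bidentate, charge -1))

(acetylacetonato)ammine(2,2'-bipyridine)bromochromium(II)

There is no counter-ion, so the complex is neutral overall.
Ligand charges: 1×2,2'-bipyridine (neutral), 1×ammine (neutral), 1×acetylacetonato (-1 each), 1×bromo (-1 each); total -2. So Cr + (-2) = 0, giving Cr = +2.
Ligands are named alphabetically: acetylacetonato before ammine before bipyridine before bromo.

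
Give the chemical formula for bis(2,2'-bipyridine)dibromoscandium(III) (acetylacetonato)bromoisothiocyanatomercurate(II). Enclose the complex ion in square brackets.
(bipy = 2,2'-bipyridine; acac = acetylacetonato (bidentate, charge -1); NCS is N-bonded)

[Sc(bipy)2Br2][Hg(acac)Br(NCS)]

Cation [Sc…]: ligand charges -2, Sc(III) ⇒ ion charge 1+.
Anion [Hg…]: ligand charges -3, Hg(II) ⇒ ion charge 1−.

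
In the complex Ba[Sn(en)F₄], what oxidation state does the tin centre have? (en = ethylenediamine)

1 barium outside the brackets (+2 each) → the complex ion is 2−.
Ligand charges: 4×F = -4; 1×en neutral; sum -4.
Sn + (-4) = 2− ⇒ Sn is +2.

+2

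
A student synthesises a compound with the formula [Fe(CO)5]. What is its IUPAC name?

pentacarbonyliron(0)

There is no counter-ion, so the complex is neutral overall.
Ligand charges: 5×carbonyl (neutral); total 0. So Fe + (0) = 0, giving Fe = 0.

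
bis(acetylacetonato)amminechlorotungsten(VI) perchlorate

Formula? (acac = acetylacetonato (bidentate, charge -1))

Ligands: 1 chloro (Cl, -1), 2 acetylacetonato (acac, -1), 1 ammine (NH3, neutral). Ligand charge sum = -3.
With W in oxidation state +6, the complex ion is [W...]^3+.
Charge balance with perchlorate (-1) requires 1 complex ion per 3 perchlorate.

[W(acac)2Cl(NH3)](ClO4)3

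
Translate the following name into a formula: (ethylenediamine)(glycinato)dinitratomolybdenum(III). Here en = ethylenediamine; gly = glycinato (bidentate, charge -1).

Ligands: 1 ethylenediamine (en, neutral), 2 nitrato (NO3, -1), 1 glycinato (gly, -1). Ligand charge sum = -3.
With Mo in oxidation state +3, the complex ion is [Mo...].

[Mo(en)(gly)(NO3)2]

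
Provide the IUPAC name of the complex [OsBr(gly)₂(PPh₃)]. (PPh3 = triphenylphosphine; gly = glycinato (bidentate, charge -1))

bromobis(glycinato)(triphenylphosphine)osmium(III)

There is no counter-ion, so the complex is neutral overall.
Ligand charges: 1×bromo (-1 each), 1×triphenylphosphine (neutral), 2×glycinato (-1 each); total -3. So Os + (-3) = 0, giving Os = +3.
Ligands are named alphabetically: bromo before glycinato before triphenylphosphine.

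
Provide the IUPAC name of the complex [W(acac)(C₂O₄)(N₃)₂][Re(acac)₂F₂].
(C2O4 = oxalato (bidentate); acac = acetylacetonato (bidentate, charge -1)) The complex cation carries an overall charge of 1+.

The complex cation is given as 1+; its ligand charges sum to -5, so W = +6.
A 1:1 salt means the anion carries the equal and opposite charge, 1−.
Anion: ligand charges sum to -4; for the ion to be 1−, Re = +3.

(acetylacetonato)diazidooxalatotungsten(VI) bis(acetylacetonato)difluororhenate(III)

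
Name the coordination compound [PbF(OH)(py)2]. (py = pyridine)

fluorohydroxobis(pyridine)lead(II)

There is no counter-ion, so the complex is neutral overall.
Ligand charges: 2×pyridine (neutral), 1×hydroxo (-1 each), 1×fluoro (-1 each); total -2. So Pb + (-2) = 0, giving Pb = +2.
Ligands are named alphabetically: fluoro before hydroxo before pyridine.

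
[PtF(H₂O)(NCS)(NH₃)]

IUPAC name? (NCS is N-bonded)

ammineaquafluoroisothiocyanatoplatinum(II)

There is no counter-ion, so the complex is neutral overall.
Ligand charges: 1×ammine (neutral), 1×fluoro (-1 each), 1×aqua (neutral), 1×isothiocyanato (-1 each); total -2. So Pt + (-2) = 0, giving Pt = +2.
Ligands are named alphabetically: ammine before aqua before fluoro before isothiocyanato.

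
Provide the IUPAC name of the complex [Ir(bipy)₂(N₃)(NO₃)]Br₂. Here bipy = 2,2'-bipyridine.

The 2 bromide counter-ions carry a total charge of -2, so each complex ion is 2+.
Ligand charges: 1×nitrato (-1 each), 1×azido (-1 each), 2×2,2'-bipyridine (neutral); total -2. So Ir + (-2) = 2+, giving Ir = +4.
Ligands are named alphabetically: azido before bipyridine before nitrato.

azidobis(2,2'-bipyridine)nitratoiridium(IV) bromide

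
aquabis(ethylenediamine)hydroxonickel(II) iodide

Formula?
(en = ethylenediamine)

[Ni(en)2(H2O)(OH)]I

Ligands: 1 hydroxo (OH, -1), 1 aqua (H2O, neutral), 2 ethylenediamine (en, neutral). Ligand charge sum = -1.
With Ni in oxidation state +2, the complex ion is [Ni...]^1+.
Charge balance with iodide (-1) requires 1 complex ion per 1 iodide.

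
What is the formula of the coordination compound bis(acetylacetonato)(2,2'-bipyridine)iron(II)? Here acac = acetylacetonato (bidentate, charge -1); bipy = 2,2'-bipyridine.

[Fe(acac)2(bipy)]

Ligands: 2 acetylacetonato (acac, -1), 1 2,2'-bipyridine (bipy, neutral). Ligand charge sum = -2.
With Fe in oxidation state +2, the complex ion is [Fe...].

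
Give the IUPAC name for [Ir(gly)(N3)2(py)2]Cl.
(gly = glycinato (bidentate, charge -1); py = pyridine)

diazido(glycinato)bis(pyridine)iridium(IV) chloride

The 1 chloride counter-ion carries a total charge of -1, so each complex ion is 1+.
Ligand charges: 2×azido (-1 each), 1×glycinato (-1 each), 2×pyridine (neutral); total -3. So Ir + (-3) = 1+, giving Ir = +4.
Ligands are named alphabetically: azido before glycinato before pyridine.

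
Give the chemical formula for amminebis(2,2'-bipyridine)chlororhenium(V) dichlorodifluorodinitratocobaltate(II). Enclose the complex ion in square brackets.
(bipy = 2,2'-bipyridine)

[Re(bipy)2Cl(NH3)][CoCl2F2(NO3)2]

Cation [Re…]: ligand charges -1, Re(V) ⇒ ion charge 4+.
Anion [Co…]: ligand charges -6, Co(II) ⇒ ion charge 4−.
One 4+ cation balances one 4− anion.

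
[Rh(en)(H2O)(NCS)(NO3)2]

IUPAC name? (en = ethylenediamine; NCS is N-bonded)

aqua(ethylenediamine)isothiocyanatodinitratorhodium(III)

There is no counter-ion, so the complex is neutral overall.
Ligand charges: 1×aqua (neutral), 2×nitrato (-1 each), 1×ethylenediamine (neutral), 1×isothiocyanato (-1 each); total -3. So Rh + (-3) = 0, giving Rh = +3.
Ligands are named alphabetically: aqua before ethylenediamine before isothiocyanato before nitrato.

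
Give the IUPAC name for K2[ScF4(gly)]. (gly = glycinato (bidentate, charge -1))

potassium tetrafluoro(glycinato)scandate(III)

The 2 potassium counter-ions carry a total charge of +2, so each complex ion is 2−.
Ligand charges: 4×fluoro (-1 each), 1×glycinato (-1 each); total -5. So Sc + (-5) = 2−, giving Sc = +3.
The complex ion is anionic, so scandium takes the -ate form scandate(III).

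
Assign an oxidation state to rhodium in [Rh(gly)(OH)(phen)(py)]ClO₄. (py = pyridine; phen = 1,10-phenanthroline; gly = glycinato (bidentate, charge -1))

1 perchlorate outside the brackets (-1 each) → the complex ion is 1+.
Ligand charges: 1×OH = -1; 1×py neutral; 1×phen neutral; 1×gly = -1; sum -2.
Rh + (-2) = 1+ ⇒ Rh is +3.

+3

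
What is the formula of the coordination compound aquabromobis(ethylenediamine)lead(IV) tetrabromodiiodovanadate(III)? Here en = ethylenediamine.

Cation [Pb…]: ligand charges -1, Pb(IV) ⇒ ion charge 3+.
Anion [V…]: ligand charges -6, V(III) ⇒ ion charge 3−.
One 3+ cation balances one 3− anion.

[PbBr(en)2(H2O)][VBr4I2]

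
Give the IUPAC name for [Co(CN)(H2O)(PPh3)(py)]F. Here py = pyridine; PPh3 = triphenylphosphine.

The 1 fluoride counter-ion carries a total charge of -1, so each complex ion is 1+.
Ligand charges: 1×pyridine (neutral), 1×triphenylphosphine (neutral), 1×cyano (-1 each), 1×aqua (neutral); total -1. So Co + (-1) = 1+, giving Co = +2.
Ligands are named alphabetically: aqua before cyano before pyridine before triphenylphosphine.

aquacyano(pyridine)(triphenylphosphine)cobalt(II) fluoride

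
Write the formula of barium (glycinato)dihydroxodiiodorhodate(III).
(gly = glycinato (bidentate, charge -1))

Ligands: 2 iodo (I, -1), 1 glycinato (gly, -1), 2 hydroxo (OH, -1). Ligand charge sum = -5.
With Rh in oxidation state +3, the complex ion is [Rh...]^2−.
Charge balance with barium (+2) requires 1 complex ion per 1 barium.

Ba[Rh(gly)I2(OH)2]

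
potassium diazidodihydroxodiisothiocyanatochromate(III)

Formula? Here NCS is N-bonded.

Ligands: 2 hydroxo (OH, -1), 2 azido (N3, -1), 2 isothiocyanato (NCS, -1). Ligand charge sum = -6.
Charge balance with potassium (+1) requires 1 complex ion per 3 potassium.

K3[Cr(N3)2(NCS)2(OH)2]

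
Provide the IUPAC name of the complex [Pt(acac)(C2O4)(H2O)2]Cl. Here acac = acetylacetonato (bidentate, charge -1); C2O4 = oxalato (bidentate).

(acetylacetonato)diaquaoxalatoplatinum(IV) chloride

The 1 chloride counter-ion carries a total charge of -1, so each complex ion is 1+.
Ligand charges: 1×acetylacetonato (-1 each), 1×oxalato (-2 each), 2×aqua (neutral); total -3. So Pt + (-3) = 1+, giving Pt = +4.
Ligands are named alphabetically: acetylacetonato before aqua before oxalato.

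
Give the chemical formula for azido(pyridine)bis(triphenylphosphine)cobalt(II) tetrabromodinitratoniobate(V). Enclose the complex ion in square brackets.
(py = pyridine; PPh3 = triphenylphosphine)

[Co(N3)(PPh3)2(py)][NbBr4(NO3)2]

Cation [Co…]: ligand charges -1, Co(II) ⇒ ion charge 1+.
Anion [Nb…]: ligand charges -6, Nb(V) ⇒ ion charge 1−.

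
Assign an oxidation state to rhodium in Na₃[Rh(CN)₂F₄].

3 sodium outside the brackets (+1 each) → the complex ion is 3−.
Ligand charges: 2×CN = -2; 4×F = -4; sum -6.
Rh + (-6) = 3− ⇒ Rh is +3.

+3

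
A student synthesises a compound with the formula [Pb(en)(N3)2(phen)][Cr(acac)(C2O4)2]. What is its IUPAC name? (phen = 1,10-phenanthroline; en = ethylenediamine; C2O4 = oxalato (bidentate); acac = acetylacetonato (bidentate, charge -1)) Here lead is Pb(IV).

Both ions are complex: the cation is named first with the plain metal name, the anion second with the -ate form; each ion's ligands are alphabetised independently.
Pb is given as +4; the cation's ligand charges sum to -2, so the complex cation is 2+.
A 1:1 salt means the anion carries the equal and opposite charge, 2−.
Anion: ligand charges sum to -5; for the ion to be 2−, Cr = +3.

diazido(ethylenediamine)(1,10-phenanthroline)lead(IV) (acetylacetonato)dioxalatochromate(III)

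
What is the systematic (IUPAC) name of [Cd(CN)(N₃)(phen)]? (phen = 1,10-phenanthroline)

There is no counter-ion, so the complex is neutral overall.
Ligand charges: 1×1,10-phenanthroline (neutral), 1×azido (-1 each), 1×cyano (-1 each); total -2. So Cd + (-2) = 0, giving Cd = +2.
Ligands are named alphabetically: azido before cyano before phenanthroline.

azidocyano(1,10-phenanthroline)cadmium(II)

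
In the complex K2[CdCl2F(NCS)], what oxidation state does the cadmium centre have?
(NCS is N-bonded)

2 potassium outside the brackets (+1 each) → the complex ion is 2−.
Ligand charges: 2×Cl = -2; 1×NCS = -1; 1×F = -1; sum -4.
Cd + (-4) = 2− ⇒ Cd is +2.

+2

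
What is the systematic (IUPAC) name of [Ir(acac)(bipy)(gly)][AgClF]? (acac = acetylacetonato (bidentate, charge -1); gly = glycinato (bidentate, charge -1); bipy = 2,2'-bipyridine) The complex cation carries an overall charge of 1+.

(acetylacetonato)(2,2'-bipyridine)(glycinato)iridium(III) chlorofluoroargentate(I)

Both ions are complex: the cation is named first with the plain metal name, the anion second with the -ate form; each ion's ligands are alphabetised independently.
The complex cation is given as 1+; its ligand charges sum to -2, so Ir = +3.
A 1:1 salt means the anion carries the equal and opposite charge, 1−.
Anion: ligand charges sum to -2; for the ion to be 1−, Ag = +1.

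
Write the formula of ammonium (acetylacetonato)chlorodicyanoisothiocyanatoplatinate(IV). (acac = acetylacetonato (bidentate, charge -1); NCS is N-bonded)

Ligands: 1 chloro (Cl, -1), 1 acetylacetonato (acac, -1), 1 isothiocyanato (NCS, -1), 2 cyano (CN, -1). Ligand charge sum = -5.
With Pt in oxidation state +4, the complex ion is [Pt...]^1−.
Charge balance with ammonium (+1) requires 1 complex ion per 1 ammonium.

NH4[Pt(acac)Cl(CN)2(NCS)]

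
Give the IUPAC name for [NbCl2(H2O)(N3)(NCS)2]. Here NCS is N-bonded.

aquaazidodichlorodiisothiocyanatoniobium(V)

There is no counter-ion, so the complex is neutral overall.
Ligand charges: 2×chloro (-1 each), 1×azido (-1 each), 2×isothiocyanato (-1 each), 1×aqua (neutral); total -5. So Nb + (-5) = 0, giving Nb = +5.
Ligands are named alphabetically: aqua before azido before chloro before isothiocyanato.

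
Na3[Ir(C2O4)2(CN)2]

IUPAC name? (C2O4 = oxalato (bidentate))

sodium dicyanodioxalatoiridate(III)

The 3 sodium counter-ions carry a total charge of +3, so each complex ion is 3−.
Ligand charges: 2×oxalato (-2 each), 2×cyano (-1 each); total -6. So Ir + (-6) = 3−, giving Ir = +3.
The complex ion is anionic, so iridium takes the -ate form iridate(III).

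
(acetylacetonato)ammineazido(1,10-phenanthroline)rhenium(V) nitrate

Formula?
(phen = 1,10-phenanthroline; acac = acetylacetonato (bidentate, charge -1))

[Re(acac)(N3)(NH3)(phen)](NO3)3

Ligands: 1 azido (N3, -1), 1 1,10-phenanthroline (phen, neutral), 1 acetylacetonato (acac, -1), 1 ammine (NH3, neutral). Ligand charge sum = -2.
With Re in oxidation state +5, the complex ion is [Re...]^3+.
Charge balance with nitrate (-1) requires 1 complex ion per 3 nitrate.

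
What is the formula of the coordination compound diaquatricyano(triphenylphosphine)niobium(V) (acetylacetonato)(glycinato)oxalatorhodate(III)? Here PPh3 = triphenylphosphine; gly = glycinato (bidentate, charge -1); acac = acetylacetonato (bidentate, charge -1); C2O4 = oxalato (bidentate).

[Nb(CN)3(H2O)2(PPh3)][Rh(acac)(C2O4)(gly)]2

Cation [Nb…]: ligand charges -3, Nb(V) ⇒ ion charge 2+.
Anion [Rh…]: ligand charges -4, Rh(III) ⇒ ion charge 1−.
One 2+ cation requires 2 of the 1− anion.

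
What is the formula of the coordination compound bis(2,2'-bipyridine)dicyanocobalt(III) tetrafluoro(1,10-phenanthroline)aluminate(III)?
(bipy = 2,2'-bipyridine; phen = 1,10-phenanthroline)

[Co(bipy)2(CN)2][AlF4(phen)]

Cation [Co…]: ligand charges -2, Co(III) ⇒ ion charge 1+.
Anion [Al…]: ligand charges -4, Al(III) ⇒ ion charge 1−.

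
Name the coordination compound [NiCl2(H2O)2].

There is no counter-ion, so the complex is neutral overall.
Ligand charges: 2×chloro (-1 each), 2×aqua (neutral); total -2. So Ni + (-2) = 0, giving Ni = +2.
Ligands are named alphabetically: aqua before chloro.

diaquadichloronickel(II)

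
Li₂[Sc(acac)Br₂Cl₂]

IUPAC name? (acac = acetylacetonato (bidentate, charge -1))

lithium (acetylacetonato)dibromodichloroscandate(III)

The 2 lithium counter-ions carry a total charge of +2, so each complex ion is 2−.
Ligand charges: 2×bromo (-1 each), 2×chloro (-1 each), 1×acetylacetonato (-1 each); total -5. So Sc + (-5) = 2−, giving Sc = +3.
Ligands are named alphabetically: acetylacetonato before bromo before chloro.
The complex ion is anionic, so scandium takes the -ate form scandate(III).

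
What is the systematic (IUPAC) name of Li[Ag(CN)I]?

The 1 lithium counter-ion carries a total charge of +1, so each complex ion is 1−.
Ligand charges: 1×iodo (-1 each), 1×cyano (-1 each); total -2. So Ag + (-2) = 1−, giving Ag = +1.
Ligands are named alphabetically: cyano before iodo.
The complex ion is anionic, so silver takes the -ate form argentate(I).

lithium cyanoiodoargentate(I)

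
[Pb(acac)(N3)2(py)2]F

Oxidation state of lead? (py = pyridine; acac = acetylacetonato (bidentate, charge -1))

+4

1 fluoride outside the brackets (-1 each) → the complex ion is 1+.
Ligand charges: 2×py neutral; 2×N3 = -2; 1×acac = -1; sum -3.
Pb + (-3) = 1+ ⇒ Pb is +4.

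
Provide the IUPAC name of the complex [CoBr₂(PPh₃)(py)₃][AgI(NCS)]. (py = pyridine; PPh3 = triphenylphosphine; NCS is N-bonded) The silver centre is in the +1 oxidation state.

dibromotris(pyridine)(triphenylphosphine)cobalt(III) iodoisothiocyanatoargentate(I)

Both ions are complex: the cation is named first with the plain metal name, the anion second with the -ate form; each ion's ligands are alphabetised independently.
Ag is given as +1; the anion's ligand charges sum to -2, so the complex anion is 1−.
A 1:1 salt means the cation carries the equal and opposite charge, 1+.
Cation: ligand charges sum to -2; for the ion to be 1+, Co = +3.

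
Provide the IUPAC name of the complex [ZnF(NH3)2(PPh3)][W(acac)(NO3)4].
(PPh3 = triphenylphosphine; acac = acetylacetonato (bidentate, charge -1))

diamminefluoro(triphenylphosphine)zinc(II) (acetylacetonato)tetranitratotungstate(IV)

Zinc is always +2 in its complexes; the cation's ligand charges sum to -1, so the complex cation is 1+.
A 1:1 salt means the anion carries the equal and opposite charge, 1−.
Anion: ligand charges sum to -5; for the ion to be 1−, W = +4.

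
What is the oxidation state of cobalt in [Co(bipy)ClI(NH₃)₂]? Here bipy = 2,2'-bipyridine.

+2

No counter-ion: the bracketed complex is neutral.
Ligand charges: 1×Cl = -1; 2×NH3 neutral; 1×I = -1; 1×bipy neutral; sum -2.
Co + (-2) = 0 ⇒ Co is +2.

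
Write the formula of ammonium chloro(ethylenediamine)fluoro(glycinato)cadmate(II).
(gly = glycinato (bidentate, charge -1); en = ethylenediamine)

NH4[CdCl(en)F(gly)]

Ligands: 1 glycinato (gly, -1), 1 ethylenediamine (en, neutral), 1 chloro (Cl, -1), 1 fluoro (F, -1). Ligand charge sum = -3.
Charge balance with ammonium (+1) requires 1 complex ion per 1 ammonium.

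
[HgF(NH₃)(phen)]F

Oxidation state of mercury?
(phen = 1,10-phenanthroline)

1 fluoride outside the brackets (-1 each) → the complex ion is 1+.
Ligand charges: 1×NH3 neutral; 1×F = -1; 1×phen neutral; sum -1.
Hg + (-1) = 1+ ⇒ Hg is +2.

+2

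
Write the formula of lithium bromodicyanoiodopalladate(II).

Li2[PdBr(CN)2I]

Ligands: 2 cyano (CN, -1), 1 bromo (Br, -1), 1 iodo (I, -1). Ligand charge sum = -4.
With Pd in oxidation state +2, the complex ion is [Pd...]^2−.
Charge balance with lithium (+1) requires 1 complex ion per 2 lithium.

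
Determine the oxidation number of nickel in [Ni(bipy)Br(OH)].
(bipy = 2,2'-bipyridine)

No counter-ion: the bracketed complex is neutral.
Ligand charges: 1×Br = -1; 1×OH = -1; 1×bipy neutral; sum -2.
Ni + (-2) = 0 ⇒ Ni is +2.

+2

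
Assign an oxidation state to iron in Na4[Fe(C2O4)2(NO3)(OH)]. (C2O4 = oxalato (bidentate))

+2

4 sodium outside the brackets (+1 each) → the complex ion is 4−.
Ligand charges: 1×OH = -1; 1×NO3 = -1; 2×C2O4 = -4; sum -6.
Fe + (-6) = 4− ⇒ Fe is +2.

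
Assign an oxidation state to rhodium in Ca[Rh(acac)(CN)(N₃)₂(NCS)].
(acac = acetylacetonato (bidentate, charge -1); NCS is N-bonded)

1 calcium outside the brackets (+2 each) → the complex ion is 2−.
Ligand charges: 1×acac = -1; 2×N3 = -2; 1×NCS = -1; 1×CN = -1; sum -5.
Rh + (-5) = 2− ⇒ Rh is +3.

+3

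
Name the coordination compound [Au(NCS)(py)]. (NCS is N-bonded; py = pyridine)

There is no counter-ion, so the complex is neutral overall.
Ligand charges: 1×isothiocyanato (-1 each), 1×pyridine (neutral); total -1. So Au + (-1) = 0, giving Au = +1.
Ligands are named alphabetically: isothiocyanato before pyridine.

isothiocyanato(pyridine)gold(I)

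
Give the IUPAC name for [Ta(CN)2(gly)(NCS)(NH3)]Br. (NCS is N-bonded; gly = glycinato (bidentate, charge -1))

The 1 bromide counter-ion carries a total charge of -1, so each complex ion is 1+.
Ligand charges: 1×isothiocyanato (-1 each), 1×glycinato (-1 each), 1×ammine (neutral), 2×cyano (-1 each); total -4. So Ta + (-4) = 1+, giving Ta = +5.
Ligands are named alphabetically: ammine before cyano before glycinato before isothiocyanato.

amminedicyano(glycinato)isothiocyanatotantalum(V) bromide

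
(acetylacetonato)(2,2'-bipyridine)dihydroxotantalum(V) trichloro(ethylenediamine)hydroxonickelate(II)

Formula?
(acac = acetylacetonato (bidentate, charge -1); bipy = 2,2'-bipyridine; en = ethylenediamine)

[Ta(acac)(bipy)(OH)2][NiCl3(en)(OH)]

Cation [Ta…]: ligand charges -3, Ta(V) ⇒ ion charge 2+.
Anion [Ni…]: ligand charges -4, Ni(II) ⇒ ion charge 2−.
One 2+ cation balances one 2− anion.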